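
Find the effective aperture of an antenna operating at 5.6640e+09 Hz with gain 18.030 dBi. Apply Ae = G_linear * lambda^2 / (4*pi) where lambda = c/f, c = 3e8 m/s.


lambda = c / f = 3.0000e+08 / 5.6640e+09 = 0.05296610 m
G_linear = 10^(18.030/10) = 63.53309
Ae = G_linear * lambda^2 / (4*pi) = 63.53309 * 0.05296610^2 / (4*pi) = 0.01418 m^2

0.01418 m^2


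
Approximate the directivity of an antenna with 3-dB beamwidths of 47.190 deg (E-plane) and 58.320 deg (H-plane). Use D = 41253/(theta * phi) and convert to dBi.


D_linear = 41253 / (47.190 * 58.320) = 14.98953
D_dBi = 10 * log10(14.98953) = 11.76 dBi

11.76 dBi


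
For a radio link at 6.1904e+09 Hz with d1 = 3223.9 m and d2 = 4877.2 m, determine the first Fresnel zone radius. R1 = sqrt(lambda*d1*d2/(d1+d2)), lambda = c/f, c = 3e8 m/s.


lambda = c / f = 3.0000e+08 / 6.1904e+09 = 0.04846213 m
R1 = sqrt(0.04846213 * 3223.9 * 4877.2 / (3223.9 + 4877.2)) = 9.699 m

9.699 m


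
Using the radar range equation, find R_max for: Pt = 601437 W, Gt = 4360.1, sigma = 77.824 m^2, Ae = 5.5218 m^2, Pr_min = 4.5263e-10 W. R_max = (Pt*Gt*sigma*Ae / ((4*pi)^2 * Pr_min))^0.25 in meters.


R^4 = 601437*4360.1*77.824*5.5218 / ((4*pi)^2 * 4.5263e-10) = 1.576586e+19
R_max = 1.576586e+19^0.25 = 63013 m

63013 m


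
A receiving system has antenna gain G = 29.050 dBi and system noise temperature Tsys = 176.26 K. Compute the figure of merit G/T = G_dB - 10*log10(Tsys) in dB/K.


G/T = 29.050 - 10*log10(176.26) = 29.050 - 22.46154 = 6.588 dB/K

6.588 dB/K


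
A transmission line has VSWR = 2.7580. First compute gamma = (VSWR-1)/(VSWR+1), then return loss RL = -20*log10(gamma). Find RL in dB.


gamma = (2.7580 - 1) / (2.7580 + 1) = 0.4678020
RL = -20 * log10(0.4678020) = 6.599 dB

6.599 dB


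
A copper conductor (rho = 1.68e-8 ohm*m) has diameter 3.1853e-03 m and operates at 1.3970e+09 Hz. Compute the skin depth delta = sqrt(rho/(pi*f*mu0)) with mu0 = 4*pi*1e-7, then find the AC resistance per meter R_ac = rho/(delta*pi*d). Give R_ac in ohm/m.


delta = sqrt(1.68e-8 / (pi * 1.3970e+09 * 4*pi*1e-7)) = 1.745326e-06 m
R_ac = 1.68e-8 / (1.745326e-06 * pi * 3.1853e-03) = 0.9619 ohm/m

0.9619 ohm/m


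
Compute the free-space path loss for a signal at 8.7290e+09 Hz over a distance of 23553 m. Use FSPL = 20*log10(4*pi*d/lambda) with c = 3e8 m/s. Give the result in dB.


lambda = c / f = 3.0000e+08 / 8.7290e+09 = 0.03436820 m
FSPL = 20 * log10(4*pi*23553/0.03436820) = 138.7 dB

138.7 dB


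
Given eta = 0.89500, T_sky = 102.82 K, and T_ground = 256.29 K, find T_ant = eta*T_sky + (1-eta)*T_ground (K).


T_ant = 0.89500 * 102.82 + (1 - 0.89500) * 256.29 = 118.9 K

118.9 K


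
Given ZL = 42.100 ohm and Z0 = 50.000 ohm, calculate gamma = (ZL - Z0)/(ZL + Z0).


gamma = (42.100 - 50.000) / (42.100 + 50.000) = -0.08578

-0.08578


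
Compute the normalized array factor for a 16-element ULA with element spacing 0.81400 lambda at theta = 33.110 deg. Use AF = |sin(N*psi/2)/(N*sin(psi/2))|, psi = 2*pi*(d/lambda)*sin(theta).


psi = 2*pi*0.81400*sin(33.110 deg) = 2.793793 rad
AF = |sin(16*2.793793/2) / (16*sin(2.793793/2))| = 0.02231

0.02231


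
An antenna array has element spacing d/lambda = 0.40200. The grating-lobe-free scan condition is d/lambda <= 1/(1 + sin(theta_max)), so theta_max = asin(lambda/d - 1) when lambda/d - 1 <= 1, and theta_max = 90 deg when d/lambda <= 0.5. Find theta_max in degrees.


lambda/d - 1 = 1/0.40200 - 1 = 1.487562 >= 1
d/lambda <= 0.5, so the array can scan to endfire without grating lobes: theta_max = 90 deg

90 deg


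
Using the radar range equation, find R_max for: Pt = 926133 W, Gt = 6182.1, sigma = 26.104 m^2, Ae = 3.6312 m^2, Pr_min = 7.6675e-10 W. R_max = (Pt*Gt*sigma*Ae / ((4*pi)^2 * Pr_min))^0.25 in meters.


R^4 = 926133*6182.1*26.104*3.6312 / ((4*pi)^2 * 7.6675e-10) = 4.482219e+18
R_max = 4.482219e+18^0.25 = 46012 m

46012 m


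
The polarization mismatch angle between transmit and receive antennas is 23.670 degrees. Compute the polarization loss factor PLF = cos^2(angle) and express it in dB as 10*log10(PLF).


PLF_linear = cos^2(23.670 deg) = 0.8388232
PLF_dB = 10 * log10(0.8388232) = -0.7633 dB

-0.7633 dB


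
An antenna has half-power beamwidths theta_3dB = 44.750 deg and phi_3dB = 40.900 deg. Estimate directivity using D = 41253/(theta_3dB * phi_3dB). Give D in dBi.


D_linear = 41253 / (44.750 * 40.900) = 22.53924
D_dBi = 10 * log10(22.53924) = 13.53 dBi

13.53 dBi


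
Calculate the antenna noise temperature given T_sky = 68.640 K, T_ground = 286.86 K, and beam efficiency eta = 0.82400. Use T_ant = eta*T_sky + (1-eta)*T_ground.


T_ant = 0.82400 * 68.640 + (1 - 0.82400) * 286.86 = 107.0 K

107.0 K


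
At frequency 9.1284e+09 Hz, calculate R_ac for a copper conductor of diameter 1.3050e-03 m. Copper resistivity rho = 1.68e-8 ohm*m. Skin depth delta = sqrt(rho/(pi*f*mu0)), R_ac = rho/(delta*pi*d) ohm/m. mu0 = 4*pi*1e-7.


delta = sqrt(1.68e-8 / (pi * 9.1284e+09 * 4*pi*1e-7)) = 6.827747e-07 m
R_ac = 1.68e-8 / (6.827747e-07 * pi * 1.3050e-03) = 6.002 ohm/m

6.002 ohm/m


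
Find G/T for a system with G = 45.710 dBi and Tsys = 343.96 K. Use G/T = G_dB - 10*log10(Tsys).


G/T = 45.710 - 10*log10(343.96) = 45.710 - 25.36508 = 20.34 dB/K

20.34 dB/K


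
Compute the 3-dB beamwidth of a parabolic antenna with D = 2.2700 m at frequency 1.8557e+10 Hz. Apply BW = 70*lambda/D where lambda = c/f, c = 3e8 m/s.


lambda = c / f = 3.0000e+08 / 1.8557e+10 = 0.01616641 m
BW = 70 * 0.01616641 / 2.2700 = 0.4985 deg

0.4985 deg


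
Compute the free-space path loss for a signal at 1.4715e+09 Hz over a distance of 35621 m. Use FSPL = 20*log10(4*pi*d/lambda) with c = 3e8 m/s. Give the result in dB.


lambda = c / f = 3.0000e+08 / 1.4715e+09 = 0.2038736 m
FSPL = 20 * log10(4*pi*35621/0.2038736) = 126.8 dB

126.8 dB


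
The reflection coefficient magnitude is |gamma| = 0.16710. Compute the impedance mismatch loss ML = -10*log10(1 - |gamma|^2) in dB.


ML = -10 * log10(1 - 0.16710^2) = -10 * log10(0.97207759) = 0.1230 dB

0.1230 dB


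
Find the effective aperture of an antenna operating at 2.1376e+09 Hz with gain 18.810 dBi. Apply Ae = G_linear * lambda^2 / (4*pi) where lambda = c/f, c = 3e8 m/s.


lambda = c / f = 3.0000e+08 / 2.1376e+09 = 0.1403443 m
G_linear = 10^(18.810/10) = 76.03263
Ae = G_linear * lambda^2 / (4*pi) = 76.03263 * 0.1403443^2 / (4*pi) = 0.1192 m^2

0.1192 m^2


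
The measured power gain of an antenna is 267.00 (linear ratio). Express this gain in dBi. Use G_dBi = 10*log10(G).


G_dBi = 10 * log10(267.00) = 24.27 dBi

24.27 dBi


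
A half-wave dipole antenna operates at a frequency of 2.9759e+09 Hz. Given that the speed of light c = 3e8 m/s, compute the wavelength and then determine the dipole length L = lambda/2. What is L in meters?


lambda = c / f = 3.0000e+08 / 2.9759e+09 = 0.1008098 m
L = lambda / 2 = 0.1008098 / 2 = 0.05040 m

0.05040 m


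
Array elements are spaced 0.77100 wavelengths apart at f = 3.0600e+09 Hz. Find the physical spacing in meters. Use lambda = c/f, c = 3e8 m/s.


lambda = c / f = 3.0000e+08 / 3.0600e+09 = 0.09803922 m
d = 0.77100 * 0.09803922 = 0.07559 m

0.07559 m


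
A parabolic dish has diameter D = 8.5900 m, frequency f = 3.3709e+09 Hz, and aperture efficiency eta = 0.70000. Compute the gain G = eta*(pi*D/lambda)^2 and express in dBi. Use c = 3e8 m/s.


lambda = c / f = 3.0000e+08 / 3.3709e+09 = 0.08899700 m
G_linear = 0.70000 * (pi * 8.5900 / 0.08899700)^2 = 64362.57
G_dBi = 10 * log10(64362.57) = 48.09 dBi

48.09 dBi


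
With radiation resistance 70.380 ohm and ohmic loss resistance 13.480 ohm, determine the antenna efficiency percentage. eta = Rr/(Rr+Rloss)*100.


eta = 70.380 / (70.380 + 13.480) * 100 = 83.93%

83.93%


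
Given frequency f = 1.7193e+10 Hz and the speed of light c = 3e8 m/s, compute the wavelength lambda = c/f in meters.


lambda = c / f = 3.0000e+08 / 1.7193e+10 = 0.01745 m

0.01745 m


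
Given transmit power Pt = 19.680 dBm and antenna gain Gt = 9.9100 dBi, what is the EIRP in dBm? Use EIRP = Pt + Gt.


EIRP = Pt + Gt = 19.680 + 9.9100 = 29.59 dBm

29.59 dBm


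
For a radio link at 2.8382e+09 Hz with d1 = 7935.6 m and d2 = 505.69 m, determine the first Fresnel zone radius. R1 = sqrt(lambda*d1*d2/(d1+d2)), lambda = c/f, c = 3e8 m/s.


lambda = c / f = 3.0000e+08 / 2.8382e+09 = 0.1057008 m
R1 = sqrt(0.1057008 * 7935.6 * 505.69 / (7935.6 + 505.69)) = 7.089 m

7.089 m


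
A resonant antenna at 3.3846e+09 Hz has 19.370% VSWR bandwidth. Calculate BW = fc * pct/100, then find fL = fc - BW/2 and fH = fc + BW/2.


BW = 3.3846e+09 * 19.370/100 = 6.555970e+08 Hz
fL = 3.3846e+09 - 6.555970e+08/2 = 3.057e+09 Hz
fH = 3.3846e+09 + 6.555970e+08/2 = 3.712e+09 Hz

BW=6.556e+08 Hz, fL=3.057e+09 Hz, fH=3.712e+09 Hz


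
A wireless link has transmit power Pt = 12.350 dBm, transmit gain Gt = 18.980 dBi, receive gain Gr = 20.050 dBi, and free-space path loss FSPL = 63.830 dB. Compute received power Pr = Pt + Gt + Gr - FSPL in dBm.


Pr = 12.350 + 18.980 + 20.050 - 63.830 = -12.45 dBm

-12.45 dBm


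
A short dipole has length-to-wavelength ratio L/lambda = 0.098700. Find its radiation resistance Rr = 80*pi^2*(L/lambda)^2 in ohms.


Rr = 80 * pi^2 * (0.098700)^2 = 80 * 9.869604 * 9.741690e-03 = 7.692 ohm

7.692 ohm


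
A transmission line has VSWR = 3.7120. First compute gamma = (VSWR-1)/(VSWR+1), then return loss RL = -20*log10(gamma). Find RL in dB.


gamma = (3.7120 - 1) / (3.7120 + 1) = 0.5755518
RL = -20 * log10(0.5755518) = 4.798 dB

4.798 dB


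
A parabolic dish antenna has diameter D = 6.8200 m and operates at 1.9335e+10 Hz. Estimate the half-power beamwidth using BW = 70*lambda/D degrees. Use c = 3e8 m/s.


lambda = c / f = 3.0000e+08 / 1.9335e+10 = 0.01551590 m
BW = 70 * 0.01551590 / 6.8200 = 0.1593 deg

0.1593 deg


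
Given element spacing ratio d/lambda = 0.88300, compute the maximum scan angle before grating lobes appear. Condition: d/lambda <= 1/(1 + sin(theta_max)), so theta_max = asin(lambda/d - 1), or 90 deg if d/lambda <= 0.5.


lambda/d - 1 = 1/0.88300 - 1 = 0.1325028
theta_max = asin(0.1325028) = 7.614 deg

7.614 deg


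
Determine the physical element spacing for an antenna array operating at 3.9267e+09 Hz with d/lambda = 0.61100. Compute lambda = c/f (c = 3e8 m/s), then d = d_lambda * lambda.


lambda = c / f = 3.0000e+08 / 3.9267e+09 = 0.07640003 m
d = 0.61100 * 0.07640003 = 0.04668 m

0.04668 m


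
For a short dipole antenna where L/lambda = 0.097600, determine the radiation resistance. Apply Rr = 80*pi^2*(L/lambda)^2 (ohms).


Rr = 80 * pi^2 * (0.097600)^2 = 80 * 9.869604 * 9.525760e-03 = 7.521 ohm

7.521 ohm


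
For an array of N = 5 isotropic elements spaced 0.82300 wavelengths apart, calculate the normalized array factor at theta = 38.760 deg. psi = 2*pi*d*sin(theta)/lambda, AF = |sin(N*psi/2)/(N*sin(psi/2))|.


psi = 2*pi*0.82300*sin(38.760 deg) = 3.237393 rad
AF = |sin(5*3.237393/2) / (5*sin(3.237393/2))| = 0.1945

0.1945


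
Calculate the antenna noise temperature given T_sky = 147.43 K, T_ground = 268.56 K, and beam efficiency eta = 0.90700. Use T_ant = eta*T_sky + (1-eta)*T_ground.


T_ant = 0.90700 * 147.43 + (1 - 0.90700) * 268.56 = 158.7 K

158.7 K


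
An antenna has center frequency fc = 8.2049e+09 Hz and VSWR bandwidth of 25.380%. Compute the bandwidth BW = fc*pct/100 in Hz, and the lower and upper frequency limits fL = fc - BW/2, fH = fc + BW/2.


BW = 8.2049e+09 * 25.380/100 = 2.082404e+09 Hz
fL = 8.2049e+09 - 2.082404e+09/2 = 7.164e+09 Hz
fH = 8.2049e+09 + 2.082404e+09/2 = 9.246e+09 Hz

BW=2.082e+09 Hz, fL=7.164e+09 Hz, fH=9.246e+09 Hz


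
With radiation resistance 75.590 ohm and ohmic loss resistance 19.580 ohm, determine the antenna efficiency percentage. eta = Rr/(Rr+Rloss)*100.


eta = 75.590 / (75.590 + 19.580) * 100 = 79.43%

79.43%


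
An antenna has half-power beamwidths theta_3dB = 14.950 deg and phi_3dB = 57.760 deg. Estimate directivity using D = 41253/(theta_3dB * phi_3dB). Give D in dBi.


D_linear = 41253 / (14.950 * 57.760) = 47.77351
D_dBi = 10 * log10(47.77351) = 16.79 dBi

16.79 dBi


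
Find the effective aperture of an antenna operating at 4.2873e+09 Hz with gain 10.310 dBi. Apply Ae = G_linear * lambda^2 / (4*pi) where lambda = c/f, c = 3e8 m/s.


lambda = c / f = 3.0000e+08 / 4.2873e+09 = 0.06997411 m
G_linear = 10^(10.310/10) = 10.73989
Ae = G_linear * lambda^2 / (4*pi) = 10.73989 * 0.06997411^2 / (4*pi) = 4.185e-03 m^2

4.185e-03 m^2


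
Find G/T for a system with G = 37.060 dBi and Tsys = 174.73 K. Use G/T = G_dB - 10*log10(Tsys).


G/T = 37.060 - 10*log10(174.73) = 37.060 - 22.42367 = 14.64 dB/K

14.64 dB/K


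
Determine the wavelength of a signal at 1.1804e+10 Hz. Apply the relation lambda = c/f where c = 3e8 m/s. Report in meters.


lambda = c / f = 3.0000e+08 / 1.1804e+10 = 0.02542 m

0.02542 m


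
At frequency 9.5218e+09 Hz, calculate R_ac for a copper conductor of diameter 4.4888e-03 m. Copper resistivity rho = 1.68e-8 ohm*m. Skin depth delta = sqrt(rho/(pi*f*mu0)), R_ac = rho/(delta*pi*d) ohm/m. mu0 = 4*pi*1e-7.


delta = sqrt(1.68e-8 / (pi * 9.5218e+09 * 4*pi*1e-7)) = 6.685213e-07 m
R_ac = 1.68e-8 / (6.685213e-07 * pi * 4.4888e-03) = 1.782 ohm/m

1.782 ohm/m


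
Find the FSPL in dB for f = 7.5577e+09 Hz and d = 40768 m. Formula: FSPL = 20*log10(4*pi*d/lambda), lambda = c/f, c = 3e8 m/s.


lambda = c / f = 3.0000e+08 / 7.5577e+09 = 0.03969462 m
FSPL = 20 * log10(4*pi*40768/0.03969462) = 142.2 dB

142.2 dB


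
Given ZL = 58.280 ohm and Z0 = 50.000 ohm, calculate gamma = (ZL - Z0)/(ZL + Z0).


gamma = (58.280 - 50.000) / (58.280 + 50.000) = 0.07647

0.07647


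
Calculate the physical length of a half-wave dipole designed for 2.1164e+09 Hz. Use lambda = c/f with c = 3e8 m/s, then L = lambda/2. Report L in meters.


lambda = c / f = 3.0000e+08 / 2.1164e+09 = 0.1417501 m
L = lambda / 2 = 0.1417501 / 2 = 0.07088 m

0.07088 m


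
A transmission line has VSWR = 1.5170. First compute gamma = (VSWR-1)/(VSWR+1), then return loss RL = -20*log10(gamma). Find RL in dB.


gamma = (1.5170 - 1) / (1.5170 + 1) = 0.2054033
RL = -20 * log10(0.2054033) = 13.75 dB

13.75 dB


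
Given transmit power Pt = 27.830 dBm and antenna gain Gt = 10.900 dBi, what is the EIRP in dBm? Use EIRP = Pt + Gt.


EIRP = Pt + Gt = 27.830 + 10.900 = 38.73 dBm

38.73 dBm


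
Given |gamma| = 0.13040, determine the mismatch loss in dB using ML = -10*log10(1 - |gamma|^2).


ML = -10 * log10(1 - 0.13040^2) = -10 * log10(0.98299584) = 0.07448 dB

0.07448 dB


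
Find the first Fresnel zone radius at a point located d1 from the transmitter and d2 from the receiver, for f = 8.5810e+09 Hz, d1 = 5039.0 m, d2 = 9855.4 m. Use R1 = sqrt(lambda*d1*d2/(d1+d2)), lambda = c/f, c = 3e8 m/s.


lambda = c / f = 3.0000e+08 / 8.5810e+09 = 0.03496096 m
R1 = sqrt(0.03496096 * 5039.0 * 9855.4 / (5039.0 + 9855.4)) = 10.80 m

10.80 m


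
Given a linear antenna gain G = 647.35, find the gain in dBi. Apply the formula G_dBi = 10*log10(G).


G_dBi = 10 * log10(647.35) = 28.11 dBi

28.11 dBi


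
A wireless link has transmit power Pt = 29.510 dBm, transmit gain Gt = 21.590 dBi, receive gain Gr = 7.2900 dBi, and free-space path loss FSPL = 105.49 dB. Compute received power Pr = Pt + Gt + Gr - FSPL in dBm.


Pr = 29.510 + 21.590 + 7.2900 - 105.49 = -47.10 dBm

-47.10 dBm


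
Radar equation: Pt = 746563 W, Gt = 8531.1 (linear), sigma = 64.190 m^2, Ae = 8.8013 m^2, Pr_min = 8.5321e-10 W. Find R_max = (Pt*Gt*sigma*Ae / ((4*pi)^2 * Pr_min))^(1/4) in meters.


R^4 = 746563*8531.1*64.190*8.8013 / ((4*pi)^2 * 8.5321e-10) = 2.670607e+19
R_max = 2.670607e+19^0.25 = 71887 m

71887 m


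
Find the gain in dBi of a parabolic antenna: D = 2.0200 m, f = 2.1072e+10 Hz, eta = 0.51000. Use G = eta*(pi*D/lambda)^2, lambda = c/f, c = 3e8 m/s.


lambda = c / f = 3.0000e+08 / 2.1072e+10 = 0.01423690 m
G_linear = 0.51000 * (pi * 2.0200 / 0.01423690)^2 = 101330.9
G_dBi = 10 * log10(101330.9) = 50.06 dBi

50.06 dBi


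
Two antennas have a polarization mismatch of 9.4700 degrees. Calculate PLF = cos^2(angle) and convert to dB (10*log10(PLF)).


PLF_linear = cos^2(9.4700 deg) = 0.9729295
PLF_dB = 10 * log10(0.9729295) = -0.1192 dB

-0.1192 dB


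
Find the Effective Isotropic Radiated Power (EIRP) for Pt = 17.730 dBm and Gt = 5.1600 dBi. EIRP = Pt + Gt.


EIRP = Pt + Gt = 17.730 + 5.1600 = 22.89 dBm

22.89 dBm


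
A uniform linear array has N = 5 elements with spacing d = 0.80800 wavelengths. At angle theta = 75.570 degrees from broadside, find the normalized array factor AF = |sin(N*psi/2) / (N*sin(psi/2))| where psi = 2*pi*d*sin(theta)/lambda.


psi = 2*pi*0.80800*sin(75.570 deg) = 4.916655 rad
AF = |sin(5*4.916655/2) / (5*sin(4.916655/2))| = 0.08594

0.08594


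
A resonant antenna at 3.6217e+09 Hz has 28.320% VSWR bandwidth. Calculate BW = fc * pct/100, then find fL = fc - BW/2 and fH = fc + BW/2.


BW = 3.6217e+09 * 28.320/100 = 1.025665e+09 Hz
fL = 3.6217e+09 - 1.025665e+09/2 = 3.109e+09 Hz
fH = 3.6217e+09 + 1.025665e+09/2 = 4.135e+09 Hz

BW=1.026e+09 Hz, fL=3.109e+09 Hz, fH=4.135e+09 Hz


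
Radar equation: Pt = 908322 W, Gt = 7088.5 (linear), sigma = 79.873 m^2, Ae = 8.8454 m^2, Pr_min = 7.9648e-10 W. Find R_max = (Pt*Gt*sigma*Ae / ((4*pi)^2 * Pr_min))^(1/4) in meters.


R^4 = 908322*7088.5*79.873*8.8454 / ((4*pi)^2 * 7.9648e-10) = 3.616738e+19
R_max = 3.616738e+19^0.25 = 77550 m

77550 m


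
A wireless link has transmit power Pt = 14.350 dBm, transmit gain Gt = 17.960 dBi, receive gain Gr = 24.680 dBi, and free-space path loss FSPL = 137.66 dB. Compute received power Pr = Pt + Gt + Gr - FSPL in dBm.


Pr = 14.350 + 17.960 + 24.680 - 137.66 = -80.67 dBm

-80.67 dBm


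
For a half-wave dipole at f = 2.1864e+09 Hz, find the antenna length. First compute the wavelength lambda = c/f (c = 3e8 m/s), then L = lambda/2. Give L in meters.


lambda = c / f = 3.0000e+08 / 2.1864e+09 = 0.1372119 m
L = lambda / 2 = 0.1372119 / 2 = 0.06861 m

0.06861 m


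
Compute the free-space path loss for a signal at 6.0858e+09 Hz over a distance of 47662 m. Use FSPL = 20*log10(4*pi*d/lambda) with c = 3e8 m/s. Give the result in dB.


lambda = c / f = 3.0000e+08 / 6.0858e+09 = 0.04929508 m
FSPL = 20 * log10(4*pi*47662/0.04929508) = 141.7 dB

141.7 dB


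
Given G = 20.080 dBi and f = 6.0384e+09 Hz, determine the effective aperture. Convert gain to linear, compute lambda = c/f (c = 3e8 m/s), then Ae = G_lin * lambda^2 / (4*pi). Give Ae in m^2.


lambda = c / f = 3.0000e+08 / 6.0384e+09 = 0.04968203 m
G_linear = 10^(20.080/10) = 101.8591
Ae = G_linear * lambda^2 / (4*pi) = 101.8591 * 0.04968203^2 / (4*pi) = 0.02001 m^2

0.02001 m^2


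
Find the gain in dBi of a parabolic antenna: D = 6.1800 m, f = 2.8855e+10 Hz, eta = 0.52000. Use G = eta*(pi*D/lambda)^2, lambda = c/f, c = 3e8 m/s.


lambda = c / f = 3.0000e+08 / 2.8855e+10 = 0.01039681 m
G_linear = 0.52000 * (pi * 6.1800 / 0.01039681)^2 = 1.813342e+06
G_dBi = 10 * log10(1.813342e+06) = 62.58 dBi

62.58 dBi


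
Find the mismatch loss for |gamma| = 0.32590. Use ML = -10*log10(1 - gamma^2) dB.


ML = -10 * log10(1 - 0.32590^2) = -10 * log10(0.89378919) = 0.4876 dB

0.4876 dB


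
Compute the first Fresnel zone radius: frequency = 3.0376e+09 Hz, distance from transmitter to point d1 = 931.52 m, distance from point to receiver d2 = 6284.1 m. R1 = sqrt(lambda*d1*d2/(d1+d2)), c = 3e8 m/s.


lambda = c / f = 3.0000e+08 / 3.0376e+09 = 0.09876218 m
R1 = sqrt(0.09876218 * 931.52 * 6284.1 / (931.52 + 6284.1)) = 8.951 m

8.951 m


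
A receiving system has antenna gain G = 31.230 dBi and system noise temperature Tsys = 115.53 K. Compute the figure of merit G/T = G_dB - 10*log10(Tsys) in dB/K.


G/T = 31.230 - 10*log10(115.53) = 31.230 - 20.62695 = 10.60 dB/K

10.60 dB/K


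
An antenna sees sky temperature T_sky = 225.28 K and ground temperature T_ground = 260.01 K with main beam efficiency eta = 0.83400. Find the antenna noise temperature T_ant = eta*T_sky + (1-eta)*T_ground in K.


T_ant = 0.83400 * 225.28 + (1 - 0.83400) * 260.01 = 231.0 K

231.0 K


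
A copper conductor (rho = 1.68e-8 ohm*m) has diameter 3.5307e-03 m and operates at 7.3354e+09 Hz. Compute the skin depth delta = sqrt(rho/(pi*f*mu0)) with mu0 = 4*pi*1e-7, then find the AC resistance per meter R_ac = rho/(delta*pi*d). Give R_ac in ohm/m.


delta = sqrt(1.68e-8 / (pi * 7.3354e+09 * 4*pi*1e-7)) = 7.616630e-07 m
R_ac = 1.68e-8 / (7.616630e-07 * pi * 3.5307e-03) = 1.989 ohm/m

1.989 ohm/m


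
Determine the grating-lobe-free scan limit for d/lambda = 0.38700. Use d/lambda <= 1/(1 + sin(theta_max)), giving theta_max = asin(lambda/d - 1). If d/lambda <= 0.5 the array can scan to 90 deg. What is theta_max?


lambda/d - 1 = 1/0.38700 - 1 = 1.583979 >= 1
d/lambda <= 0.5, so the array can scan to endfire without grating lobes: theta_max = 90 deg

90 deg


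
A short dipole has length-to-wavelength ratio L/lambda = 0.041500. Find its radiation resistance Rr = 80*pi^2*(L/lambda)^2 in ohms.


Rr = 80 * pi^2 * (0.041500)^2 = 80 * 9.869604 * 1.722250e-03 = 1.360 ohm

1.360 ohm


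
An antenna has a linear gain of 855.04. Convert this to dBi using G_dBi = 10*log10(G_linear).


G_dBi = 10 * log10(855.04) = 29.32 dBi

29.32 dBi


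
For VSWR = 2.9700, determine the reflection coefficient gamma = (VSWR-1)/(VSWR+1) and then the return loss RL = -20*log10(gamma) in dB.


gamma = (2.9700 - 1) / (2.9700 + 1) = 0.4962217
RL = -20 * log10(0.4962217) = 6.086 dB

6.086 dB


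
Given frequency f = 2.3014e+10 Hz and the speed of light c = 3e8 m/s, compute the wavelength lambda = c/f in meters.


lambda = c / f = 3.0000e+08 / 2.3014e+10 = 0.01304 m

0.01304 m


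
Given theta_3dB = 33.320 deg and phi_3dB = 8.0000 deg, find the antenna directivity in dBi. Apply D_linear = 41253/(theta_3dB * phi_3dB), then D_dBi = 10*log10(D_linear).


D_linear = 41253 / (33.320 * 8.0000) = 154.7607
D_dBi = 10 * log10(154.7607) = 21.90 dBi

21.90 dBi


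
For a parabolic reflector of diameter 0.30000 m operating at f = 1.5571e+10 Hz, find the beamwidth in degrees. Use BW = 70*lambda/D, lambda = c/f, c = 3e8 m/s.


lambda = c / f = 3.0000e+08 / 1.5571e+10 = 0.01926659 m
BW = 70 * 0.01926659 / 0.30000 = 4.496 deg

4.496 deg


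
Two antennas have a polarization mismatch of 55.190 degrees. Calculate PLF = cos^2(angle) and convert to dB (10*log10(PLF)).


PLF_linear = cos^2(55.190 deg) = 0.3258776
PLF_dB = 10 * log10(0.3258776) = -4.869 dB

-4.869 dB


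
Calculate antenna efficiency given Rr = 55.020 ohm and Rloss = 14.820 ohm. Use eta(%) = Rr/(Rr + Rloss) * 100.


eta = 55.020 / (55.020 + 14.820) * 100 = 78.78%

78.78%


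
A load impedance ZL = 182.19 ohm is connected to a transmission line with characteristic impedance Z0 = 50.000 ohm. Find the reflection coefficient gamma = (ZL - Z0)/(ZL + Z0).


gamma = (182.19 - 50.000) / (182.19 + 50.000) = 0.5693

0.5693


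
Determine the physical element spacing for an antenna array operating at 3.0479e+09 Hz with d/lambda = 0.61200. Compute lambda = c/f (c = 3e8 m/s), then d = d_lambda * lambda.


lambda = c / f = 3.0000e+08 / 3.0479e+09 = 0.09842843 m
d = 0.61200 * 0.09842843 = 0.06024 m

0.06024 m


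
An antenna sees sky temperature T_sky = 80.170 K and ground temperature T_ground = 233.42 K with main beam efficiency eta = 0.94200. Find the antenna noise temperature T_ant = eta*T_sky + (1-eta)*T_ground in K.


T_ant = 0.94200 * 80.170 + (1 - 0.94200) * 233.42 = 89.06 K

89.06 K


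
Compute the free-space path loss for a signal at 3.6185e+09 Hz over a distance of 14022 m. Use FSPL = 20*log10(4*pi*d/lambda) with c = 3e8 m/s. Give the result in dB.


lambda = c / f = 3.0000e+08 / 3.6185e+09 = 0.08290728 m
FSPL = 20 * log10(4*pi*14022/0.08290728) = 126.5 dB

126.5 dB


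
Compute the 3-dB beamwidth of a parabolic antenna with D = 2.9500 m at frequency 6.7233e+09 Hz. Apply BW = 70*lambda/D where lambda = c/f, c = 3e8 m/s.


lambda = c / f = 3.0000e+08 / 6.7233e+09 = 0.04462095 m
BW = 70 * 0.04462095 / 2.9500 = 1.059 deg

1.059 deg


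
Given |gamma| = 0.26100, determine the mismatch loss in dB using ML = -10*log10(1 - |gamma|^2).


ML = -10 * log10(1 - 0.26100^2) = -10 * log10(0.931879) = 0.3064 dB

0.3064 dB


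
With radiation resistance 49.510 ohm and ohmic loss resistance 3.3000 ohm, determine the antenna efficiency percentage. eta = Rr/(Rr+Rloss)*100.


eta = 49.510 / (49.510 + 3.3000) * 100 = 93.75%

93.75%


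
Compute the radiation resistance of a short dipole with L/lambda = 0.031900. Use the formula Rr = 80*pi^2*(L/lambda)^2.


Rr = 80 * pi^2 * (0.031900)^2 = 80 * 9.869604 * 1.017610e-03 = 0.8035 ohm

0.8035 ohm


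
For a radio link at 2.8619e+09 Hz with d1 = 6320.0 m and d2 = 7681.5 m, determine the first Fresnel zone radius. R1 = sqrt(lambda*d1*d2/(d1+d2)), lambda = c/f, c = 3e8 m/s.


lambda = c / f = 3.0000e+08 / 2.8619e+09 = 0.1048255 m
R1 = sqrt(0.1048255 * 6320.0 * 7681.5 / (6320.0 + 7681.5)) = 19.06 m

19.06 m


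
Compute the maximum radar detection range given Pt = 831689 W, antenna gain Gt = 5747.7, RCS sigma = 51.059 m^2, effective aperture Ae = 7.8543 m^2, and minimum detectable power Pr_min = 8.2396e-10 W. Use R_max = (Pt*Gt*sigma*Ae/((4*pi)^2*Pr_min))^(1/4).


R^4 = 831689*5747.7*51.059*7.8543 / ((4*pi)^2 * 8.2396e-10) = 1.473360e+19
R_max = 1.473360e+19^0.25 = 61955 m

61955 m


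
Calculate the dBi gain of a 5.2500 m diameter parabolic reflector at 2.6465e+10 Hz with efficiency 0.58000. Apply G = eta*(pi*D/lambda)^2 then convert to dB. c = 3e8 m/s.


lambda = c / f = 3.0000e+08 / 2.6465e+10 = 0.01133573 m
G_linear = 0.58000 * (pi * 5.2500 / 0.01133573)^2 = 1.227856e+06
G_dBi = 10 * log10(1.227856e+06) = 60.89 dBi

60.89 dBi


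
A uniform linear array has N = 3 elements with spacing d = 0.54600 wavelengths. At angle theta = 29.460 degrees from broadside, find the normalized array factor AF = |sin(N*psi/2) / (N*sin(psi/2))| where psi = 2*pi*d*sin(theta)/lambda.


psi = 2*pi*0.54600*sin(29.460 deg) = 1.687233 rad
AF = |sin(3*1.687233/2) / (3*sin(1.687233/2))| = 0.2559

0.2559


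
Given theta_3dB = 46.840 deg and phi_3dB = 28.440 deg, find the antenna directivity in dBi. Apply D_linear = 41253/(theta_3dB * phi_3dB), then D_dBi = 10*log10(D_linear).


D_linear = 41253 / (46.840 * 28.440) = 30.96771
D_dBi = 10 * log10(30.96771) = 14.91 dBi

14.91 dBi


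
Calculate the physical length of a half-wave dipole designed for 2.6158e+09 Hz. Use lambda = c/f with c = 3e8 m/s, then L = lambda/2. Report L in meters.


lambda = c / f = 3.0000e+08 / 2.6158e+09 = 0.1146877 m
L = lambda / 2 = 0.1146877 / 2 = 0.05734 m

0.05734 m


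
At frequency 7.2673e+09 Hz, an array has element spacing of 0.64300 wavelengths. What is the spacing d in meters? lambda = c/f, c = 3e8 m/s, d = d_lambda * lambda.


lambda = c / f = 3.0000e+08 / 7.2673e+09 = 0.04128081 m
d = 0.64300 * 0.04128081 = 0.02654 m

0.02654 m


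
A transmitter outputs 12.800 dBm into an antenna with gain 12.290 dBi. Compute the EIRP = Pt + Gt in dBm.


EIRP = Pt + Gt = 12.800 + 12.290 = 25.09 dBm

25.09 dBm


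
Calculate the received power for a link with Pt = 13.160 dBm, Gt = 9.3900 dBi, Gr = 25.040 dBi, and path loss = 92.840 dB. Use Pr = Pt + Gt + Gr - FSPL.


Pr = 13.160 + 9.3900 + 25.040 - 92.840 = -45.25 dBm

-45.25 dBm


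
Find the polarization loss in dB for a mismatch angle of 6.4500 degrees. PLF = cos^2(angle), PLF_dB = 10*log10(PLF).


PLF_linear = cos^2(6.4500 deg) = 0.9873806
PLF_dB = 10 * log10(0.9873806) = -0.05515 dB

-0.05515 dB


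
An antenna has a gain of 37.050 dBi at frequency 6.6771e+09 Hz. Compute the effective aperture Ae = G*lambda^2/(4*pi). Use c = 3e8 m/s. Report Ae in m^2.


lambda = c / f = 3.0000e+08 / 6.6771e+09 = 0.04492969 m
G_linear = 10^(37.050/10) = 5069.907
Ae = G_linear * lambda^2 / (4*pi) = 5069.907 * 0.04492969^2 / (4*pi) = 0.8144 m^2

0.8144 m^2


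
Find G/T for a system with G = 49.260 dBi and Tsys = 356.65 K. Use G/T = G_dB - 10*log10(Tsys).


G/T = 49.260 - 10*log10(356.65) = 49.260 - 25.52242 = 23.74 dB/K

23.74 dB/K


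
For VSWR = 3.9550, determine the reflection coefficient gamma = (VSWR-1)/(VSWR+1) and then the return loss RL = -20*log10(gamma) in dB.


gamma = (3.9550 - 1) / (3.9550 + 1) = 0.5963673
RL = -20 * log10(0.5963673) = 4.490 dB

4.490 dB


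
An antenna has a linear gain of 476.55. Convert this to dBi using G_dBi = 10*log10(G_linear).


G_dBi = 10 * log10(476.55) = 26.78 dBi

26.78 dBi


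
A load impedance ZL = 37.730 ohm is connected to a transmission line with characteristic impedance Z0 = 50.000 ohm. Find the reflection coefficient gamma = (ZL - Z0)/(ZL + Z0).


gamma = (37.730 - 50.000) / (37.730 + 50.000) = -0.1399

-0.1399


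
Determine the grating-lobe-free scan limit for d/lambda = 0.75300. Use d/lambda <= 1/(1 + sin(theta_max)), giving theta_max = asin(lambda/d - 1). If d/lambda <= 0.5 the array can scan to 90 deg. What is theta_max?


lambda/d - 1 = 1/0.75300 - 1 = 0.3280212
theta_max = asin(0.3280212) = 19.15 deg

19.15 deg


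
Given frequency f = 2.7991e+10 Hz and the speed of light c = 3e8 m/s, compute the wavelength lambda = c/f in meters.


lambda = c / f = 3.0000e+08 / 2.7991e+10 = 0.01072 m

0.01072 m


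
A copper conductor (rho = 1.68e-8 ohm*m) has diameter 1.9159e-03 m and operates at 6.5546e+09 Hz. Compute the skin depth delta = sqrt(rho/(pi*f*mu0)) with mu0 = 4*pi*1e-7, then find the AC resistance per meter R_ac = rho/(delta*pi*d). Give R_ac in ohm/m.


delta = sqrt(1.68e-8 / (pi * 6.5546e+09 * 4*pi*1e-7)) = 8.057525e-07 m
R_ac = 1.68e-8 / (8.057525e-07 * pi * 1.9159e-03) = 3.464 ohm/m

3.464 ohm/m


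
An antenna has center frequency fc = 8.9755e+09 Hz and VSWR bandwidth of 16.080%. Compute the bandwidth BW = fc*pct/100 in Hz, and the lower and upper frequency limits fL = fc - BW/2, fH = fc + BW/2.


BW = 8.9755e+09 * 16.080/100 = 1.443260e+09 Hz
fL = 8.9755e+09 - 1.443260e+09/2 = 8.254e+09 Hz
fH = 8.9755e+09 + 1.443260e+09/2 = 9.697e+09 Hz

BW=1.443e+09 Hz, fL=8.254e+09 Hz, fH=9.697e+09 Hz


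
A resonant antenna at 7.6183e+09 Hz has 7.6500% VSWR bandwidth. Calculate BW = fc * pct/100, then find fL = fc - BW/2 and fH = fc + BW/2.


BW = 7.6183e+09 * 7.6500/100 = 5.828000e+08 Hz
fL = 7.6183e+09 - 5.828000e+08/2 = 7.327e+09 Hz
fH = 7.6183e+09 + 5.828000e+08/2 = 7.910e+09 Hz

BW=5.828e+08 Hz, fL=7.327e+09 Hz, fH=7.910e+09 Hz


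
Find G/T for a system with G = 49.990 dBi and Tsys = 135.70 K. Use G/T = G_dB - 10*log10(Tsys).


G/T = 49.990 - 10*log10(135.70) = 49.990 - 21.32580 = 28.66 dB/K

28.66 dB/K


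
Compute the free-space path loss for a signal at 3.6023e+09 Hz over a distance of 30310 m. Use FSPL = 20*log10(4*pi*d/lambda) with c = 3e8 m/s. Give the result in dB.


lambda = c / f = 3.0000e+08 / 3.6023e+09 = 0.08328013 m
FSPL = 20 * log10(4*pi*30310/0.08328013) = 133.2 dB

133.2 dB


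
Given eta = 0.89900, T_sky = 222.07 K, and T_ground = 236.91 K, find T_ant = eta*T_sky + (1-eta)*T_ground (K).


T_ant = 0.89900 * 222.07 + (1 - 0.89900) * 236.91 = 223.6 K

223.6 K


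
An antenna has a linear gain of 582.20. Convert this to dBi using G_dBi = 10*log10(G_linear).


G_dBi = 10 * log10(582.20) = 27.65 dBi

27.65 dBi


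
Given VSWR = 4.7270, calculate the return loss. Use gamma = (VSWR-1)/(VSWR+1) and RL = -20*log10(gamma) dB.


gamma = (4.7270 - 1) / (4.7270 + 1) = 0.6507770
RL = -20 * log10(0.6507770) = 3.731 dB

3.731 dB


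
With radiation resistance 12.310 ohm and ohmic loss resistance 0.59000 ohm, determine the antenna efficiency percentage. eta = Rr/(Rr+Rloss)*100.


eta = 12.310 / (12.310 + 0.59000) * 100 = 95.43%

95.43%


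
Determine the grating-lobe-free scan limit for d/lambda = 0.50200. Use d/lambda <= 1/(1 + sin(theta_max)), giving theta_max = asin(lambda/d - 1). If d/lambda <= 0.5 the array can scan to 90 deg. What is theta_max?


lambda/d - 1 = 1/0.50200 - 1 = 0.9920319
theta_max = asin(0.9920319) = 82.76 deg

82.76 deg


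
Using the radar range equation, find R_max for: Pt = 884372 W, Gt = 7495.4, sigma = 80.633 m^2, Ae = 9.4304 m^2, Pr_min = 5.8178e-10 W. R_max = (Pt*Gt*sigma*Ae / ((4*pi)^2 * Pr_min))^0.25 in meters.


R^4 = 884372*7495.4*80.633*9.4304 / ((4*pi)^2 * 5.8178e-10) = 5.486485e+19
R_max = 5.486485e+19^0.25 = 86064 m

86064 m


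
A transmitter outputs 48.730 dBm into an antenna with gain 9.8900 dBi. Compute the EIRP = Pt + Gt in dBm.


EIRP = Pt + Gt = 48.730 + 9.8900 = 58.62 dBm

58.62 dBm


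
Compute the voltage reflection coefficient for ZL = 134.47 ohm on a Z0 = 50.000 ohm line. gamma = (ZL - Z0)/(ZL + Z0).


gamma = (134.47 - 50.000) / (134.47 + 50.000) = 0.4579

0.4579


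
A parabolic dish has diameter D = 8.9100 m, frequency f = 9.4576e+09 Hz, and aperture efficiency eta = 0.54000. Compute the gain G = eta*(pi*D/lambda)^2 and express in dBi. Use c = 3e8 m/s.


lambda = c / f = 3.0000e+08 / 9.4576e+09 = 0.03172052 m
G_linear = 0.54000 * (pi * 8.9100 / 0.03172052)^2 = 420502.2
G_dBi = 10 * log10(420502.2) = 56.24 dBi

56.24 dBi


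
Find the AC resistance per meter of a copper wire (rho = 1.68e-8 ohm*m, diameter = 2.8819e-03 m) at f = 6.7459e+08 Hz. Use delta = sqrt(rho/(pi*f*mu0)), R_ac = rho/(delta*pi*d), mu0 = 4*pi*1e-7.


delta = sqrt(1.68e-8 / (pi * 6.7459e+08 * 4*pi*1e-7)) = 2.511625e-06 m
R_ac = 1.68e-8 / (2.511625e-06 * pi * 2.8819e-03) = 0.7388 ohm/m

0.7388 ohm/m


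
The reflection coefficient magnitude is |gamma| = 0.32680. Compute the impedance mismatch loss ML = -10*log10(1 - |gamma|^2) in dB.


ML = -10 * log10(1 - 0.32680^2) = -10 * log10(0.89320176) = 0.4905 dB

0.4905 dB


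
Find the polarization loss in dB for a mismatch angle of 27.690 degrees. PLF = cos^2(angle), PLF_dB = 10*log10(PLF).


PLF_linear = cos^2(27.690 deg) = 0.7840655
PLF_dB = 10 * log10(0.7840655) = -1.056 dB

-1.056 dB


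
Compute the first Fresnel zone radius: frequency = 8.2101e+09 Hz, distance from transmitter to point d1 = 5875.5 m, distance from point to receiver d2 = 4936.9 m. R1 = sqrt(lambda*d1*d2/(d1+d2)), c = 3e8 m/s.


lambda = c / f = 3.0000e+08 / 8.2101e+09 = 0.03654036 m
R1 = sqrt(0.03654036 * 5875.5 * 4936.9 / (5875.5 + 4936.9)) = 9.901 m

9.901 m


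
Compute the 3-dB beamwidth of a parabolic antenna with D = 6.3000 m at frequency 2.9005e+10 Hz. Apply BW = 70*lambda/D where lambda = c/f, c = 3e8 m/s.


lambda = c / f = 3.0000e+08 / 2.9005e+10 = 0.01034304 m
BW = 70 * 0.01034304 / 6.3000 = 0.1149 deg

0.1149 deg


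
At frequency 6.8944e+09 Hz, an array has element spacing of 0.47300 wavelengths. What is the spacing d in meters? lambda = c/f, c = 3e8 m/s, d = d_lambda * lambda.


lambda = c / f = 3.0000e+08 / 6.8944e+09 = 0.04351358 m
d = 0.47300 * 0.04351358 = 0.02058 m

0.02058 m


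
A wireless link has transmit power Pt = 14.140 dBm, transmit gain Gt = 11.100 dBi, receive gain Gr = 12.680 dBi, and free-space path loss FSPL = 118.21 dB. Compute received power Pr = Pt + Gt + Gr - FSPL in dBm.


Pr = 14.140 + 11.100 + 12.680 - 118.21 = -80.29 dBm

-80.29 dBm


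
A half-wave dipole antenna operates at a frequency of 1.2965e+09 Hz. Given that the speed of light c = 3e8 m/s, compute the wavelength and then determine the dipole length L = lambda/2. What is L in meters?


lambda = c / f = 3.0000e+08 / 1.2965e+09 = 0.2313922 m
L = lambda / 2 = 0.2313922 / 2 = 0.1157 m

0.1157 m


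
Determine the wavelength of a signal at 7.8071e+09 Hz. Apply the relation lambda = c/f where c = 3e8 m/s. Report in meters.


lambda = c / f = 3.0000e+08 / 7.8071e+09 = 0.03843 m

0.03843 m


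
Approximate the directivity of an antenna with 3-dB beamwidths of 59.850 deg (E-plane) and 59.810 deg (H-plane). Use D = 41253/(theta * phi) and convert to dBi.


D_linear = 41253 / (59.850 * 59.810) = 11.52438
D_dBi = 10 * log10(11.52438) = 10.62 dBi

10.62 dBi


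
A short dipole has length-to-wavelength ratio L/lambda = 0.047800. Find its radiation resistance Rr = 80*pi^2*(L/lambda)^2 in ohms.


Rr = 80 * pi^2 * (0.047800)^2 = 80 * 9.869604 * 2.284840e-03 = 1.804 ohm

1.804 ohm


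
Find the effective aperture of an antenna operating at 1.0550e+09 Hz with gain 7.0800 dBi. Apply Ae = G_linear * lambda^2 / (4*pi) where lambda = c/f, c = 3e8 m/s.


lambda = c / f = 3.0000e+08 / 1.0550e+09 = 0.2843602 m
G_linear = 10^(7.0800/10) = 5.105050
Ae = G_linear * lambda^2 / (4*pi) = 5.105050 * 0.2843602^2 / (4*pi) = 0.03285 m^2

0.03285 m^2


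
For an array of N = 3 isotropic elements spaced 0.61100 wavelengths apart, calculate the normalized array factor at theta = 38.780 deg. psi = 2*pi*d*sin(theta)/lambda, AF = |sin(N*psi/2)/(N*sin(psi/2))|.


psi = 2*pi*0.61100*sin(38.780 deg) = 2.404504 rad
AF = |sin(3*2.404504/2) / (3*sin(2.404504/2))| = 0.1603

0.1603


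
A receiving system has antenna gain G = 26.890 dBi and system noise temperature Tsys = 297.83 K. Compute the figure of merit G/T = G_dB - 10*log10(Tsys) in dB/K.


G/T = 26.890 - 10*log10(297.83) = 26.890 - 24.73968 = 2.150 dB/K

2.150 dB/K


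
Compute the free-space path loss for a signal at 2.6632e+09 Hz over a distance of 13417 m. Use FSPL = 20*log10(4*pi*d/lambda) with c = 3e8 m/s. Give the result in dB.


lambda = c / f = 3.0000e+08 / 2.6632e+09 = 0.1126464 m
FSPL = 20 * log10(4*pi*13417/0.1126464) = 123.5 dB

123.5 dB


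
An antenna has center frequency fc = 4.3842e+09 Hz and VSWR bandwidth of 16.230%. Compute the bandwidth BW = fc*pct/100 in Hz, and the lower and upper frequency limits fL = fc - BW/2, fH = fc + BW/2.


BW = 4.3842e+09 * 16.230/100 = 7.115557e+08 Hz
fL = 4.3842e+09 - 7.115557e+08/2 = 4.028e+09 Hz
fH = 4.3842e+09 + 7.115557e+08/2 = 4.740e+09 Hz

BW=7.116e+08 Hz, fL=4.028e+09 Hz, fH=4.740e+09 Hz


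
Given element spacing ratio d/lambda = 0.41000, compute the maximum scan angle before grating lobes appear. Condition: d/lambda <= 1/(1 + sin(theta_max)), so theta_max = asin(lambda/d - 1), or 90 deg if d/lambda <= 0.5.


lambda/d - 1 = 1/0.41000 - 1 = 1.439024 >= 1
d/lambda <= 0.5, so the array can scan to endfire without grating lobes: theta_max = 90 deg

90 deg


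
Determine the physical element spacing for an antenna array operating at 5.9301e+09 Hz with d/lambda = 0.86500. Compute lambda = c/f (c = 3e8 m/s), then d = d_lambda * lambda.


lambda = c / f = 3.0000e+08 / 5.9301e+09 = 0.05058937 m
d = 0.86500 * 0.05058937 = 0.04376 m

0.04376 m


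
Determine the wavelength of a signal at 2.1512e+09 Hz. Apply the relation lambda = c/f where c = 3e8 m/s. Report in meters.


lambda = c / f = 3.0000e+08 / 2.1512e+09 = 0.1395 m

0.1395 m


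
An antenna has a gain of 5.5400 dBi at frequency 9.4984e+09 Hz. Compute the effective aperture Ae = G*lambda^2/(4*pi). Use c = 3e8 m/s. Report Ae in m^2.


lambda = c / f = 3.0000e+08 / 9.4984e+09 = 0.03158427 m
G_linear = 10^(5.5400/10) = 3.580964
Ae = G_linear * lambda^2 / (4*pi) = 3.580964 * 0.03158427^2 / (4*pi) = 2.843e-04 m^2

2.843e-04 m^2


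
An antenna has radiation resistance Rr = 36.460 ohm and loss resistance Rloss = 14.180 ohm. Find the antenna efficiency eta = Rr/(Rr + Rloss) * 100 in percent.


eta = 36.460 / (36.460 + 14.180) * 100 = 72.00%

72.00%


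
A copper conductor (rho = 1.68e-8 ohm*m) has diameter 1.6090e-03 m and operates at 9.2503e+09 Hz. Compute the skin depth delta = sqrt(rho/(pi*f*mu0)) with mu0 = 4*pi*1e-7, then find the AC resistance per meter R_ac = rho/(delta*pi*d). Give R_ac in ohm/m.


delta = sqrt(1.68e-8 / (pi * 9.2503e+09 * 4*pi*1e-7)) = 6.782610e-07 m
R_ac = 1.68e-8 / (6.782610e-07 * pi * 1.6090e-03) = 4.900 ohm/m

4.900 ohm/m


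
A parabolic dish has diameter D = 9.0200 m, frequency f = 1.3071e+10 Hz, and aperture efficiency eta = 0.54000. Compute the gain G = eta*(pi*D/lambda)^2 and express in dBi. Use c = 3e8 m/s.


lambda = c / f = 3.0000e+08 / 1.3071e+10 = 0.02295157 m
G_linear = 0.54000 * (pi * 9.0200 / 0.02295157)^2 = 823155.3
G_dBi = 10 * log10(823155.3) = 59.15 dBi

59.15 dBi
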